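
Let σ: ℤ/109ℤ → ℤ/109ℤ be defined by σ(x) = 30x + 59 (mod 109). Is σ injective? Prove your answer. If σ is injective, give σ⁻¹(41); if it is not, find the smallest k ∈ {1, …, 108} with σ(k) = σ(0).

Recall that σ is injective if σ(u) = σ(v) implies u = v.
If σ(u) = σ(v), then 30u ≡ 30v (mod 109). Because gcd(30, 109) = 1, we may cancel 30 to get u ≡ v (mod 109).
So σ is injective.
We now compute 30⁻¹ mod 109 explicitly. Euclid's algorithm: 109 = 3·30 + 19, 30 = 1·19 + 11, 19 = 1·11 + 8, 11 = 1·8 + 3, 8 = 2·3 + 2, 3 = 1·2 + 1; back-substituting gives 1 = 40·30 − 11·109, so 30⁻¹ ≡ 40 (mod 109).
Since σ is injective, we find σ⁻¹(41): we need 30x ≡ 41 − 59 ≡ 91 (mod 109). Using 30⁻¹ = 40: x ≡ 40·91 = 3640 = 33·109 + 43, so x = 43.
Check: σ(43) = 30·43 + 59 = 1349 = 12·109 + 41 ≡ 41 (mod 109).

43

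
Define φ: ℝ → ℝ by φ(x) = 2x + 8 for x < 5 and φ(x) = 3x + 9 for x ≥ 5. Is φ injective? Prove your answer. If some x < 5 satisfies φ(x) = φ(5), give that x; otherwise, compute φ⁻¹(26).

Both pieces are strictly increasing (slopes 2 and 3), so each is injective on its own interval.
The left piece maps (−∞, 5) onto (−∞, 18); the right piece maps [5, ∞) onto [24, ∞).
These images are disjoint, so no value is attained by both pieces. Therefore φ is injective.
Because the two images are disjoint, no x < 5 has φ(x) = φ(5), so we compute φ⁻¹(26): 26 lies in [24, ∞), so solve 3x + 9 = 26: x = (26 − 9)/3 = 17/3.

17/3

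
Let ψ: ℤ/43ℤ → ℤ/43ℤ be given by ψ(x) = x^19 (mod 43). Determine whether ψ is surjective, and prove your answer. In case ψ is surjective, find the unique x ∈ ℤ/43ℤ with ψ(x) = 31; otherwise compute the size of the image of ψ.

Since 43 is prime, the nonzero elements of ℤ/43ℤ form a cyclic group of order 42.
As gcd(19, 42) = 1, raising to the 19th power is a bijection on this group: if u^19 ≡ v^19 then (uv^{−1})^19 = 1, and the only element of order dividing gcd(19, 42) = 1 is 1, so u = v.
With ψ(0) = 0 this makes ψ injective on all of ℤ/43ℤ, hence bijective (finite equal-size domain and codomain). In particular ψ is surjective.
Since ψ is surjective, we find the preimage of 31. The inverse of x ↦ x^19 on (ℤ/43ℤ)^× is x ↦ x^31, because 19·31 = 589 = 14·42 + 1 ≡ 1 (mod 42) and x^{42} = 1 for x ≠ 0 (Fermat). So ψ⁻¹(31) = 31^31 mod 43.
Repeated squaring mod 43: 31^1 ≡ 31, 31^2 ≡ 31² = 961 ≡ 15, 31^4 ≡ 15² = 225 ≡ 10, 31^8 ≡ 10² = 100 ≡ 14, 31^16 ≡ 14² = 196 ≡ 24. Since 31 = 16 + 8 + 4 + 2 + 1, 31^31 ≡ 24·14·10·15·31: 24·14 = 336 ≡ 35, then 35·10 = 350 ≡ 6, then 6·15 = 90 ≡ 4, then 4·31 = 124 ≡ 38. So 31^31 ≡ 38 (mod 43).
Hence ψ⁻¹(31) = 38.

38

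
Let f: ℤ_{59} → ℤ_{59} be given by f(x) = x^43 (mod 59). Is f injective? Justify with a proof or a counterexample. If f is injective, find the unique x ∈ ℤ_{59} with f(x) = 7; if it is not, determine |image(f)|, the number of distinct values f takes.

Since 59 is prime, the nonzero elements of ℤ_{59} form a cyclic group of order 58.
As gcd(43, 58) = 1, raising to the 43rd power is a bijection on this group: if x_1^43 ≡ x_2^43 then (x_1x_2^{−1})^43 = 1, and the only element of order dividing gcd(43, 58) = 1 is 1, so x_1 = x_2.
With f(0) = 0 this makes f injective on all of ℤ_{59}, hence bijective (finite equal-size domain and codomain). In particular f is injective.
Since f is injective, we find the preimage of 7. The inverse of x ↦ x^43 on (ℤ_{59})^× is x ↦ x^27, because 43·27 = 1161 = 20·58 + 1 ≡ 1 (mod 58) and x^{58} = 1 for x ≠ 0 (Fermat). So f⁻¹(7) = 7^27 mod 59.
Repeated squaring mod 59: 7^1 ≡ 7, 7^2 ≡ 7² = 49, 7^4 ≡ 49² = 2401 ≡ 41, 7^8 ≡ 41² = 1681 ≡ 29, 7^16 ≡ 29² = 841 ≡ 15. Since 27 = 16 + 8 + 2 + 1, 7^27 ≡ 15·29·49·7: 15·29 = 435 ≡ 22, then 22·49 = 1078 ≡ 16, then 16·7 = 112 ≡ 53. So 7^27 ≡ 53 (mod 59).
Hence f⁻¹(7) = 53.

53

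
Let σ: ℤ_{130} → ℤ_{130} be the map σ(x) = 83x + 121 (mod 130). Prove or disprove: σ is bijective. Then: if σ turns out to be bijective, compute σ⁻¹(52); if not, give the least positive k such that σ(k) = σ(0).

7

Recall that injectivity means: for all a, b in the domain, σ(a) = σ(b) implies a = b.
Suppose σ(a) = σ(b) in ℤ_{130}. Then 83a + 121 ≡ 83b + 121 (mod 130), therefore 83(a − b) ≡ 0 (mod 130).
Since gcd(83, 130) = 1, 83 is invertible modulo 130, thus a − b ≡ 0 (mod 130), i.e. a = b.
We now compute 83⁻¹ mod 130 explicitly. Euclid's algorithm: 130 = 1·83 + 47, 83 = 1·47 + 36, 47 = 1·36 + 11, 36 = 3·11 + 3, 11 = 3·3 + 2, 3 = 1·2 + 1; back-substituting gives 1 = 47·83 − 30·130, so 83⁻¹ ≡ 47 (mod 130).
For any y ∈ ℤ_{130}, x = 47(y − 121) mod 130 satisfies σ(x) = 83·47(y − 121) + 121 ≡ y (since 83·47 ≡ 1 mod 130). So every y has a preimage.
Therefore σ is bijective.
Since σ is bijective, we compute σ⁻¹(52): solve 83x + 121 ≡ 52 (mod 130), i.e. 83x ≡ 61 (mod 130).
Multiplying by 83⁻¹ = 47 gives x ≡ 47·61 = 2867 = 22·130 + 7 ≡ 7 (mod 130).
Check: σ(7) = 83·7 + 121 = 702 = 5·130 + 52 ≡ 52 (mod 130).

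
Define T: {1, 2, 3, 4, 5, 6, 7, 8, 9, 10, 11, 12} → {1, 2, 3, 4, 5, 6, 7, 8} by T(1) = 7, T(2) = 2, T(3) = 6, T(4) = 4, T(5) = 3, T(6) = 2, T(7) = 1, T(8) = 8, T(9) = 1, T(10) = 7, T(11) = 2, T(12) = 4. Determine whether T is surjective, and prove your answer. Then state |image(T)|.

No element maps to 5, so T is not surjective.
The image of T is {1, 2, 3, 4, 6, 7, 8}, which has 7 elements.

7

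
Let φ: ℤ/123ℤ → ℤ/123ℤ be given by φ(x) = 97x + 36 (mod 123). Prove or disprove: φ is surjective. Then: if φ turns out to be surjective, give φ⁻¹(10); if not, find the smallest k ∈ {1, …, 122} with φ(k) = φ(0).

1

Since gcd(97, 123) = 1, 97 is invertible modulo 123. Euclid's algorithm: 123 = 1·97 + 26, 97 = 3·26 + 19, 26 = 1·19 + 7, 19 = 2·7 + 5, 7 = 1·5 + 2, 5 = 2·2 + 1; back-substituting gives 1 = 52·97 − 41·123, so 97⁻¹ ≡ 52 (mod 123).
For any y ∈ ℤ/123ℤ, x = 52(y − 36) mod 123 satisfies φ(x) = 97·52(y − 36) + 36 ≡ y (since 97·52 ≡ 1 mod 123). So every y has a preimage.
Thus φ is surjective.
Since φ is surjective, we find φ⁻¹(10): we need 97x ≡ 10 − 36 ≡ 97 (mod 123). Using 97⁻¹ = 52: x ≡ 52·97 = 5044 = 41·123 + 1, so x = 1.
Check: φ(1) = 97·1 + 36 = 133 = 1·123 + 10 ≡ 10 (mod 123).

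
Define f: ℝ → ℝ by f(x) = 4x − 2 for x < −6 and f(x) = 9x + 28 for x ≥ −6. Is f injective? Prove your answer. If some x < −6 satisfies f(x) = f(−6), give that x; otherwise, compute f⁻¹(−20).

Both pieces are strictly increasing (slopes 4 and 9), so each is injective on its own interval.
The left piece maps (−∞, −6) onto (−∞, −26); the right piece maps [−6, ∞) onto [−26, ∞).
These images are disjoint, so no value is attained by both pieces. Hence f is injective.
Because the two images are disjoint, no x < −6 has f(x) = f(−6), so we compute f⁻¹(−20): −20 lies in [−26, ∞), so solve 9x + 28 = −20: x = (−20 − 28)/9 = −16/3.

-16/3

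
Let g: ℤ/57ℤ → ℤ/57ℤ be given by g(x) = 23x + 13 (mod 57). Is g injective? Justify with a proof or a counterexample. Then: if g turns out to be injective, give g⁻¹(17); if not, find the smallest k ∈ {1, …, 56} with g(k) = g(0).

20

Recall: injectivity means: for all u, v in the domain, g(u) = g(v) implies u = v.
Suppose g(u) = g(v) in ℤ/57ℤ. Then 23u + 13 ≡ 23v + 13 (mod 57), so 23(u − v) ≡ 0 (mod 57).
Since gcd(23, 57) = 1, 23 is invertible modulo 57, hence u − v ≡ 0 (mod 57), i.e. u = v.
Thus g is injective.
We now compute 23⁻¹ mod 57 explicitly. Euclid's algorithm: 57 = 2·23 + 11, 23 = 2·11 + 1; back-substituting gives 1 = 5·23 − 2·57, so 23⁻¹ ≡ 5 (mod 57).
Since g is injective, we compute g⁻¹(17): solve 23x + 13 ≡ 17 (mod 57), i.e. 23x ≡ 4 (mod 57).
Multiplying by 23⁻¹ = 5 gives x ≡ 5·4 = 20 ≡ 20 (mod 57).
Check: g(20) = 23·20 + 13 = 473 = 8·57 + 17 ≡ 17 (mod 57).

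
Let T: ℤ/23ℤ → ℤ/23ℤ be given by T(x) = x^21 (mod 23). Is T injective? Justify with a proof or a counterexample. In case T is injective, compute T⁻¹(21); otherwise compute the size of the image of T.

Since 23 is prime, the nonzero elements of ℤ/23ℤ form a cyclic group of order 22.
As gcd(21, 22) = 1, raising to the 21st power is a bijection on this group: if a^21 ≡ b^21 then (ab^{−1})^21 = 1, and the only element of order dividing gcd(21, 22) = 1 is 1, so a = b.
With T(0) = 0 this makes T injective on all of ℤ/23ℤ, hence bijective (finite equal-size domain and codomain). In particular T is injective.
Since T is injective, we find the preimage of 21. The inverse of x ↦ x^21 on (ℤ/23ℤ)^× is x ↦ x^21, because 21·21 = 441 = 20·22 + 1 ≡ 1 (mod 22) and x^{22} = 1 for x ≠ 0 (Fermat). So T⁻¹(21) = 21^21 mod 23.
Repeated squaring mod 23: 21^1 ≡ 21, 21^2 ≡ 21² = 441 ≡ 4, 21^4 ≡ 4² = 16, 21^8 ≡ 16² = 256 ≡ 3, 21^16 ≡ 3² = 9. Since 21 = 16 + 4 + 1, 21^21 ≡ 9·16·21: 9·16 = 144 ≡ 6, then 6·21 = 126 ≡ 11. So 21^21 ≡ 11 (mod 23).
Hence T⁻¹(21) = 11.

11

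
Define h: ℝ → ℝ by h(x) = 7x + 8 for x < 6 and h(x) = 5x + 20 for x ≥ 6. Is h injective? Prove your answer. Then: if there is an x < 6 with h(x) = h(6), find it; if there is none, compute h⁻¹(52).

Both pieces are strictly increasing (slopes 7 and 5), so each is injective on its own interval.
The left piece maps (−∞, 6) onto (−∞, 50); the right piece maps [6, ∞) onto [50, ∞).
These images are disjoint, so no value is attained by both pieces. Thus h is injective.
Because the two images are disjoint, no x < 6 has h(x) = h(6), so we compute h⁻¹(52): 52 lies in [50, ∞), so solve 5x + 20 = 52: x = (52 − 20)/5 = 32/5.

32/5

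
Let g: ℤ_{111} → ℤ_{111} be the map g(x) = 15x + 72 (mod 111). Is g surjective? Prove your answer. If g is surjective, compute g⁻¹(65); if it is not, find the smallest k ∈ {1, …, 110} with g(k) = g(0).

Recall that g is surjective if every y in the codomain equals g(x) for some x in the domain.
Since gcd(15, 111) = 3, we have 15x ≡ 0 (mod 3) for all x, so g(x) ≡ 0 (mod 3).
But 1 ≢ 0 (mod 3), so 1 ∈ ℤ_{111} has no preimage. Therefore g is not surjective.
Since g is not surjective, we find the least positive k with g(k) = g(0): this means 15k ≡ 0 (mod 111), i.e. 111 ∣ 15k. Since gcd(15, 111) = 3, dividing through by 3 this holds exactly when 37 ∣ 5k, and as gcd(5, 37) = 1, exactly when 37 ∣ k.
The smallest positive such k is 37.

37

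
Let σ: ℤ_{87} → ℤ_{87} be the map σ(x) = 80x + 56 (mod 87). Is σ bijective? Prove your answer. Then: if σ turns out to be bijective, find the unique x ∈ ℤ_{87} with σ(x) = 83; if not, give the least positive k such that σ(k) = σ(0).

21

If σ(u) = σ(v), then 80u ≡ 80v (mod 87). Because gcd(80, 87) = 1, we may cancel 80 to get u ≡ v (mod 87).
We now compute 80⁻¹ mod 87 explicitly. Euclid's algorithm: 87 = 1·80 + 7, 80 = 11·7 + 3, 7 = 2·3 + 1; back-substituting gives 1 = 62·80 − 57·87, so 80⁻¹ ≡ 62 (mod 87).
Then y ↦ 62(y − 56) is a two-sided inverse to σ, so every y ∈ ℤ_{87} has a preimage.
So σ is bijective.
Since σ is bijective, we compute σ⁻¹(83): solve 80x + 56 ≡ 83 (mod 87), i.e. 80x ≡ 27 (mod 87).
Multiplying by 80⁻¹ = 62 gives x ≡ 62·27 = 1674 = 19·87 + 21 ≡ 21 (mod 87).
Check: σ(21) = 80·21 + 56 = 1736 = 19·87 + 83 ≡ 83 (mod 87).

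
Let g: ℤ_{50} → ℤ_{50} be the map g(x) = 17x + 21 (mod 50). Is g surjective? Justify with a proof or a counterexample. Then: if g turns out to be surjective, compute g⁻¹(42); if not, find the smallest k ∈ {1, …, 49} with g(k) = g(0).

By definition, surjectivity means every element of the codomain has a preimage under g.
Since gcd(17, 50) = 1, 17 is invertible modulo 50. Euclid's algorithm: 50 = 2·17 + 16, 17 = 1·16 + 1; back-substituting gives 1 = 3·17 − 1·50, so 17⁻¹ ≡ 3 (mod 50).
Then y ↦ 3(y − 21) is a two-sided inverse to g, so every y ∈ ℤ_{50} has a preimage.
Hence g is surjective.
Since g is surjective, we compute g⁻¹(42): solve 17x + 21 ≡ 42 (mod 50), i.e. 17x ≡ 21 (mod 50).
Multiplying by 17⁻¹ = 3 gives x ≡ 3·21 = 63 = 1·50 + 13 ≡ 13 (mod 50).
Check: g(13) = 17·13 + 21 = 242 = 4·50 + 42 ≡ 42 (mod 50).

13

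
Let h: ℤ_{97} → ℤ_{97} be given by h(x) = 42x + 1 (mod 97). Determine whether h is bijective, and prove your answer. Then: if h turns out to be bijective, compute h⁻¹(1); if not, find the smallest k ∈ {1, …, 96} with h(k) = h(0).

Recall: h is injective if h(s) = h(t) implies s = t.
If h(s) = h(t), then 42s ≡ 42t (mod 97). Because gcd(42, 97) = 1, we may cancel 42 to get s ≡ t (mod 97).
We now compute 42⁻¹ mod 97 explicitly. Euclid's algorithm: 97 = 2·42 + 13, 42 = 3·13 + 3, 13 = 4·3 + 1; back-substituting gives 1 = 67·42 − 29·97, so 42⁻¹ ≡ 67 (mod 97).
Then y ↦ 67(y − 1) is a two-sided inverse to h, so every y ∈ ℤ_{97} has a preimage.
Therefore h is bijective.
Since h is bijective, we find h⁻¹(1): we need 42x ≡ 1 − 1 ≡ 0 (mod 97). Using 42⁻¹ = 67: x ≡ 67·0 = 0, so x = 0.
Check: h(0) = 42·0 + 1 = 1 ≡ 1 (mod 97).

0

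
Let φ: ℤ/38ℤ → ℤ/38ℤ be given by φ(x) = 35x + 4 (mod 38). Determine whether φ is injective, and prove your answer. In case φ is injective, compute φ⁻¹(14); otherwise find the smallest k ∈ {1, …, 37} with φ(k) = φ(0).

22

Recall: φ is injective when φ(a) = φ(b) forces a = b.
Suppose φ(a) = φ(b) in ℤ/38ℤ. Then 35a + 4 ≡ 35b + 4 (mod 38), so 35(a − b) ≡ 0 (mod 38).
Since gcd(35, 38) = 1, 35 is invertible modulo 38, so a − b ≡ 0 (mod 38), i.e. a = b.
Therefore φ is injective.
We now compute 35⁻¹ mod 38 explicitly. Euclid's algorithm: 38 = 1·35 + 3, 35 = 11·3 + 2, 3 = 1·2 + 1; back-substituting gives 1 = 25·35 − 23·38, so 35⁻¹ ≡ 25 (mod 38).
Since φ is injective, we compute φ⁻¹(14): solve 35x + 4 ≡ 14 (mod 38), i.e. 35x ≡ 10 (mod 38).
Multiplying by 35⁻¹ = 25 gives x ≡ 25·10 = 250 = 6·38 + 22 ≡ 22 (mod 38).
Check: φ(22) = 35·22 + 4 = 774 = 20·38 + 14 ≡ 14 (mod 38).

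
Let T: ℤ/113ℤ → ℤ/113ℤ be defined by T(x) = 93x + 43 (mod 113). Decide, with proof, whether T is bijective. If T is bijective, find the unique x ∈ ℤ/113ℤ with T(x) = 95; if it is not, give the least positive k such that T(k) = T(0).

Suppose T(u) = T(v) in ℤ/113ℤ. Then 93u + 43 ≡ 93v + 43 (mod 113), hence 93(u − v) ≡ 0 (mod 113).
Since gcd(93, 113) = 1, 93 is invertible modulo 113, hence u − v ≡ 0 (mod 113), i.e. u = v.
We now compute 93⁻¹ mod 113 explicitly. Euclid's algorithm: 113 = 1·93 + 20, 93 = 4·20 + 13, 20 = 1·13 + 7, 13 = 1·7 + 6, 7 = 1·6 + 1; back-substituting gives 1 = 96·93 − 79·113, so 93⁻¹ ≡ 96 (mod 113).
Then y ↦ 96(y − 43) is a two-sided inverse to T, so every y ∈ ℤ/113ℤ has a preimage.
So T is bijective.
Since T is bijective, we find T⁻¹(95): we need 93x ≡ 95 − 43 ≡ 52 (mod 113). Using 93⁻¹ = 96: x ≡ 96·52 = 4992 = 44·113 + 20, so x = 20.
Check: T(20) = 93·20 + 43 = 1903 = 16·113 + 95 ≡ 95 (mod 113).

20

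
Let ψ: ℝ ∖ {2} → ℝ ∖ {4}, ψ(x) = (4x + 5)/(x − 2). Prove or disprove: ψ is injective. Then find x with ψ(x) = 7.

Suppose ψ(s) = ψ(t). Cross-multiplying: (4s + 5)(t − 2) = (4t + 5)(s − 2).
Expanding both sides and cancelling the symmetric terms leaves −13·(s − t) = 0. Since −13 ≠ 0, s = t. Therefore ψ is injective.
Solving ψ(x) = 7: cross-multiplying gives 4x + 5 = 7(x − 2), which rearranges to −3x = −19, so x = 19/3.

19/3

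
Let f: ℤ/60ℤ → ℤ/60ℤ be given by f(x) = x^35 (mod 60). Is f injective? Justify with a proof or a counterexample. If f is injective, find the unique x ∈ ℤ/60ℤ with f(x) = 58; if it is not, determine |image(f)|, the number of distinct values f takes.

f(0) = 0^35 = 0.
f(30): Repeated squaring mod 60: 30^1 ≡ 30, 30^2 ≡ 30² = 900 ≡ 0, 30^4 ≡ 0² = 0, 30^8 ≡ 0² = 0, 30^16 ≡ 0² = 0, 30^32 ≡ 0² = 0. Since 35 = 32 + 2 + 1, 30^35 ≡ 0·0·30: 0·0 = 0, then 0·30 = 0. So 30^35 ≡ 0 (mod 60).
So f(0) = f(30) = 0 while 0 ≠ 30, therefore f is not injective.
Since f is not injective, we determine |image(f)|. Computing x^35 mod 60 for each x (by repeated squaring, reducing mod 60 at every step), the values f(0), f(1), …, f(59) are: 0, 1, 8, 27, 4, 5, 36, 43, 32, 9, 40, 11, 48, 37, 44, 15, 16, 53, 12, 19, 20, 21, 28, 47, 24, 25, 56, 3, 52, 29, 0, 31, 8, 57, 4, 35, 36, 13, 32, 39, 40, 41, 48, 7, 44, 45, 16, 23, 12, 49, 20, 51, 28, 17, 24, 55, 56, 33, 52, 59.
The distinct values are {0, 1, 3, 4, 5, 7, 8, 9, 11, 12, 13, 15, 16, 17, 19, 20, 21, 23, 24, 25, 27, 28, 29, 31, 32, 33, 35, 36, 37, 39, 40, 41, 43, 44, 45, 47, 48, 49, 51, 52, 53, 55, 56, 57, 59}; there are 45 of them.

45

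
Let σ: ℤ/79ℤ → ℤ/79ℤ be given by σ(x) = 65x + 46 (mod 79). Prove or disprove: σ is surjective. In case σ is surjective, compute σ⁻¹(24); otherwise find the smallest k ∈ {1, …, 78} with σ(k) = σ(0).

Recall that surjectivity means every element of the codomain has a preimage under σ.
Since gcd(65, 79) = 1, 65 is invertible modulo 79. Euclid's algorithm: 79 = 1·65 + 14, 65 = 4·14 + 9, 14 = 1·9 + 5, 9 = 1·5 + 4, 5 = 1·4 + 1; back-substituting gives 1 = 62·65 − 51·79, so 65⁻¹ ≡ 62 (mod 79).
Then y ↦ 62(y − 46) is a two-sided inverse to σ, so every y ∈ ℤ/79ℤ has a preimage.
Hence σ is surjective.
Since σ is surjective, we find σ⁻¹(24): we need 65x ≡ 24 − 46 ≡ 57 (mod 79). Using 65⁻¹ = 62: x ≡ 62·57 = 3534 = 44·79 + 58, so x = 58.
Check: σ(58) = 65·58 + 46 = 3816 = 48·79 + 24 ≡ 24 (mod 79).

58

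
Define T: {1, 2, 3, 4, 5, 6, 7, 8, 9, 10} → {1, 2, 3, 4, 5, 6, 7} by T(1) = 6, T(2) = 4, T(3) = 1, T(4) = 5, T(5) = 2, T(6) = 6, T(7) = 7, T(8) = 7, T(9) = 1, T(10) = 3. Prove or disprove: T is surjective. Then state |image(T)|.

7

Every element of the codomain has a preimage: 1 = T(3), 2 = T(5), 3 = T(10), 4 = T(2), 5 = T(4), 6 = T(1), 7 = T(7).
So T is surjective.
The image of T is {1, 2, 3, 4, 5, 6, 7}, which has 7 elements.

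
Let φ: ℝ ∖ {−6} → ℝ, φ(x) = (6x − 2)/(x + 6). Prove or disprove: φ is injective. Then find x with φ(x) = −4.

Suppose φ(a) = φ(b). Cross-multiplying: (6a − 2)(b + 6) = (6b − 2)(a + 6).
Expanding both sides and cancelling the symmetric terms leaves 38·(a − b) = 0. Since 38 ≠ 0, a = b. Therefore φ is injective.
Solving φ(x) = −4: cross-multiplying gives 6x − 2 = −4(x + 6), which rearranges to 10x = −22, so x = −11/5.

-11/5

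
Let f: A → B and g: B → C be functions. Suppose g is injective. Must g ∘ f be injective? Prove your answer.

No. Take A = {1, 2}, B = C = {1, 2, 3, 4, 5}, f(1) = f(2) = 1, and g = identity (injective).
Then (g ∘ f)(1) = (g ∘ f)(2) = 1 with 1 ≠ 2, so g ∘ f is not injective.

not injective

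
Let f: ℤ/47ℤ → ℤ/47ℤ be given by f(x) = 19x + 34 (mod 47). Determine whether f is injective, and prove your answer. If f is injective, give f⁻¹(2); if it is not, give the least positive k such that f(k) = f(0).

By definition, f is injective if f(a) = f(b) implies a = b.
Suppose f(a) = f(b) in ℤ/47ℤ. Then 19a + 34 ≡ 19b + 34 (mod 47), therefore 19(a − b) ≡ 0 (mod 47).
Since gcd(19, 47) = 1, 19 is invertible modulo 47, therefore a − b ≡ 0 (mod 47), i.e. a = b.
Thus f is injective.
We now compute 19⁻¹ mod 47 explicitly. Euclid's algorithm: 47 = 2·19 + 9, 19 = 2·9 + 1; back-substituting gives 1 = 5·19 − 2·47, so 19⁻¹ ≡ 5 (mod 47).
Since f is injective, we find f⁻¹(2): we need 19x ≡ 2 − 34 ≡ 15 (mod 47). Using 19⁻¹ = 5: x ≡ 5·15 = 75 = 1·47 + 28, so x = 28.
Check: f(28) = 19·28 + 34 = 566 = 12·47 + 2 ≡ 2 (mod 47).

28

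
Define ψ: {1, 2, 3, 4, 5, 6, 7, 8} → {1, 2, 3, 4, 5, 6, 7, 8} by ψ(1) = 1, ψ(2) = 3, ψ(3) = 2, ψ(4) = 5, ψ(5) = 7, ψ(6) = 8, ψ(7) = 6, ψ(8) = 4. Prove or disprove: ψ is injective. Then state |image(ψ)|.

The values ψ(1), …, ψ(8) are 1, 3, 2, 5, 7, 8, 6, 4 — all distinct.
So ψ(u) = ψ(v) only when u = v, and ψ is injective.
The image of ψ is {1, 2, 3, 4, 5, 6, 7, 8}, which has 8 elements.

8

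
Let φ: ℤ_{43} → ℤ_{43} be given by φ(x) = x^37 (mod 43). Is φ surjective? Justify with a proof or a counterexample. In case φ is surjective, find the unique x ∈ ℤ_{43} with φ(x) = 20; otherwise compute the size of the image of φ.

Since 43 is prime, the nonzero elements of ℤ_{43} form a cyclic group of order 42.
As gcd(37, 42) = 1, raising to the 37th power is a bijection on this group: if u^37 ≡ v^37 then (uv^{−1})^37 = 1, and the only element of order dividing gcd(37, 42) = 1 is 1, so u = v.
With φ(0) = 0 this makes φ injective on all of ℤ_{43}, hence bijective (finite equal-size domain and codomain). In particular φ is surjective.
Since φ is surjective, we find the preimage of 20. The inverse of x ↦ x^37 on (ℤ_{43})^× is x ↦ x^25, because 37·25 = 925 = 22·42 + 1 ≡ 1 (mod 42) and x^{42} = 1 for x ≠ 0 (Fermat). So φ⁻¹(20) = 20^25 mod 43.
Repeated squaring mod 43: 20^1 ≡ 20, 20^2 ≡ 20² = 400 ≡ 13, 20^4 ≡ 13² = 169 ≡ 40, 20^8 ≡ 40² = 1600 ≡ 9, 20^16 ≡ 9² = 81 ≡ 38. Since 25 = 16 + 8 + 1, 20^25 ≡ 38·9·20: 38·9 = 342 ≡ 41, then 41·20 = 820 ≡ 3. So 20^25 ≡ 3 (mod 43).
Hence φ⁻¹(20) = 3.

3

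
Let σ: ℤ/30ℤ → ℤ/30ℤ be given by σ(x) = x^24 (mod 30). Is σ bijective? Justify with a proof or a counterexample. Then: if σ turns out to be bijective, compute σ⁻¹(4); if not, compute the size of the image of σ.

σ(2): Repeated squaring mod 30: 2^1 ≡ 2, 2^2 ≡ 2² = 4, 2^4 ≡ 4² = 16, 2^8 ≡ 16² = 256 ≡ 16, 2^16 ≡ 16² = 256 ≡ 16. Since 24 = 16 + 8, 2^24 ≡ 16·16: 16·16 = 256 ≡ 16. So 2^24 ≡ 16 (mod 30).
σ(4): Repeated squaring mod 30: 4^1 ≡ 4, 4^2 ≡ 4² = 16, 4^4 ≡ 16² = 256 ≡ 16, 4^8 ≡ 16² = 256 ≡ 16, 4^16 ≡ 16² = 256 ≡ 16. Since 24 = 16 + 8, 4^24 ≡ 16·16: 16·16 = 256 ≡ 16. So 4^24 ≡ 16 (mod 30).
So σ(2) = σ(4) = 16 while 2 ≠ 4, thus σ is not injective, hence not bijective.
Since σ is not bijective, we determine |image(σ)|. Computing x^24 mod 30 for each x (by repeated squaring, reducing mod 30 at every step), the values σ(0), σ(1), …, σ(29) are: 0, 1, 16, 21, 16, 25, 6, 1, 16, 21, 10, 1, 6, 1, 16, 15, 16, 1, 6, 1, 10, 21, 16, 1, 6, 25, 16, 21, 16, 1.
The distinct values are {0, 1, 6, 10, 15, 16, 21, 25}; there are 8 of them.

8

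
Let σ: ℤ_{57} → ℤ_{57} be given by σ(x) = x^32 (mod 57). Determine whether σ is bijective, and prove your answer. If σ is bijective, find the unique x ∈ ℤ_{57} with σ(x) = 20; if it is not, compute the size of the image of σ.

σ(8): Repeated squaring mod 57: 8^1 ≡ 8, 8^2 ≡ 8² = 64 ≡ 7, 8^4 ≡ 7² = 49, 8^8 ≡ 49² = 2401 ≡ 7, 8^16 ≡ 7² = 49, 8^32 ≡ 49² = 2401 ≡ 7. So 8^32 ≡ 7 (mod 57).
σ(11): Repeated squaring mod 57: 11^1 ≡ 11, 11^2 ≡ 11² = 121 ≡ 7, 11^4 ≡ 7² = 49, 11^8 ≡ 49² = 2401 ≡ 7, 11^16 ≡ 7² = 49, 11^32 ≡ 49² = 2401 ≡ 7. So 11^32 ≡ 7 (mod 57).
So σ(8) = σ(11) = 7 while 8 ≠ 11, so σ is not injective, hence not bijective.
Since σ is not bijective, we determine |image(σ)|. Computing x^32 mod 57 for each x (by repeated squaring, reducing mod 57 at every step), the values σ(0), σ(1), …, σ(56) are: 0, 1, 25, 42, 55, 28, 24, 49, 7, 54, 16, 7, 30, 43, 28, 36, 4, 25, 39, 19, 1, 6, 4, 55, 9, 43, 49, 45, 16, 16, 45, 49, 43, 9, 55, 4, 6, 1, 19, 39, 25, 4, 36, 28, 43, 30, 7, 16, 54, 7, 49, 24, 28, 55, 42, 25, 1.
The distinct values are {0, 1, 4, 6, 7, 9, 16, 19, 24, 25, 28, 30, 36, 39, 42, 43, 45, 49, 54, 55}; there are 20 of them.

20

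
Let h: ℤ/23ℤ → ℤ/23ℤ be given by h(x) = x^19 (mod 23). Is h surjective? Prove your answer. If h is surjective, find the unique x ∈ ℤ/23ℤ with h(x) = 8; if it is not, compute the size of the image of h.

Since 23 is prime, the nonzero elements of ℤ/23ℤ form a cyclic group of order 22.
As gcd(19, 22) = 1, raising to the 19th power is a bijection on this group: if u^19 ≡ v^19 then (uv^{−1})^19 = 1, and the only element of order dividing gcd(19, 22) = 1 is 1, so u = v.
With h(0) = 0 this makes h injective on all of ℤ/23ℤ, hence bijective (finite equal-size domain and codomain). In particular h is surjective.
Since h is surjective, we find the preimage of 8. The inverse of x ↦ x^19 on (ℤ/23ℤ)^× is x ↦ x^7, because 19·7 = 133 = 6·22 + 1 ≡ 1 (mod 22) and x^{22} = 1 for x ≠ 0 (Fermat). So h⁻¹(8) = 8^7 mod 23.
Repeated squaring mod 23: 8^1 ≡ 8, 8^2 ≡ 8² = 64 ≡ 18, 8^4 ≡ 18² = 324 ≡ 2. Since 7 = 4 + 2 + 1, 8^7 ≡ 2·18·8: 2·18 = 36 ≡ 13, then 13·8 = 104 ≡ 12. So 8^7 ≡ 12 (mod 23).
Hence h⁻¹(8) = 12.

12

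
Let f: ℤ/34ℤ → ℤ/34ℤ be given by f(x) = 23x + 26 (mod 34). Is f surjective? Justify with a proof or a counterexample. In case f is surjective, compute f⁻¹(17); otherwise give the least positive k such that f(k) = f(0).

7

Recall: f is surjective if every y in the codomain equals f(x) for some x in the domain.
Since gcd(23, 34) = 1, 23 is invertible modulo 34. Euclid's algorithm: 34 = 1·23 + 11, 23 = 2·11 + 1; back-substituting gives 1 = 3·23 − 2·34, so 23⁻¹ ≡ 3 (mod 34).
Then y ↦ 3(y − 26) is a two-sided inverse to f, so every y ∈ ℤ/34ℤ has a preimage.
Thus f is surjective.
Since f is surjective, we find f⁻¹(17): we need 23x ≡ 17 − 26 ≡ 25 (mod 34). Using 23⁻¹ = 3: x ≡ 3·25 = 75 = 2·34 + 7, so x = 7.
Check: f(7) = 23·7 + 26 = 187 = 5·34 + 17 ≡ 17 (mod 34).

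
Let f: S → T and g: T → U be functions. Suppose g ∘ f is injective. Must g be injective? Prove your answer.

not injective

No. Take S = {0, 1, 2}, T = {0, 1, 2, 3, 4}, U = {0, 1, 2, 3, 4}, f(a) = a for each a ∈ S, and g(b) = 3 if b ∈ {3, 4} else g(b) = b.
Then g ∘ f = f is injective (S ⊂ T and f is the inclusion), but g(3) = g(4) = 3 with 3 ≠ 4, so g is not injective.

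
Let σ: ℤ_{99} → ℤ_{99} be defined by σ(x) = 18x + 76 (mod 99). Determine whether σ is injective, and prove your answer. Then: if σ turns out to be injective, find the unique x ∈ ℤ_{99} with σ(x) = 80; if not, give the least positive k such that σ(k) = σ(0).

We have gcd(18, 99) = 9 > 1. Taking s = 0 and t = 11: σ(0) = 76 and σ(11) = 18·11 + 76 = 274 ≡ 76 (mod 99).
So σ(0) = σ(11) while 0 ≠ 11, so σ is not injective.
Since σ is not injective, we find the least positive k with σ(k) = σ(0): this means 18k ≡ 0 (mod 99), i.e. 99 ∣ 18k. Since gcd(18, 99) = 9, dividing through by 9 this holds exactly when 11 ∣ 2k, and as gcd(2, 11) = 1, exactly when 11 ∣ k.
The smallest positive such k is 11.

11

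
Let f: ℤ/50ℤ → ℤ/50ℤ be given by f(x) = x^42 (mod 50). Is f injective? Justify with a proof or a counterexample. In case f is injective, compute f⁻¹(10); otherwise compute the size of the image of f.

22

f(0) = 0^42 = 0.
f(10): Repeated squaring mod 50: 10^1 ≡ 10, 10^2 ≡ 10² = 100 ≡ 0, 10^4 ≡ 0² = 0, 10^8 ≡ 0² = 0, 10^16 ≡ 0² = 0, 10^32 ≡ 0² = 0. Since 42 = 32 + 8 + 2, 10^42 ≡ 0·0·0: 0·0 = 0, then 0·0 = 0. So 10^42 ≡ 0 (mod 50).
So f(0) = f(10) = 0 while 0 ≠ 10, so f is not injective.
Since f is not injective, we determine |image(f)|. Computing x^42 mod 50 for each x (by repeated squaring, reducing mod 50 at every step), the values f(0), f(1), …, f(49) are: 0, 1, 4, 9, 16, 25, 36, 49, 14, 31, 0, 21, 44, 19, 46, 25, 6, 39, 24, 11, 0, 41, 34, 29, 26, 25, 26, 29, 34, 41, 0, 11, 24, 39, 6, 25, 46, 19, 44, 21, 0, 31, 14, 49, 36, 25, 16, 9, 4, 1.
The distinct values are {0, 1, 4, 6, 9, 11, 14, 16, 19, 21, 24, 25, 26, 29, 31, 34, 36, 39, 41, 44, 46, 49}; there are 22 of them.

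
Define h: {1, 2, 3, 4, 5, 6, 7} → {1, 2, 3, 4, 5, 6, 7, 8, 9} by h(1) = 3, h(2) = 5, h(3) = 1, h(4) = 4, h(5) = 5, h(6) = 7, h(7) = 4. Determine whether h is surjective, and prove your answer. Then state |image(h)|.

5

No element maps to 2, so h is not surjective.
The image of h is {1, 3, 4, 5, 7}, which has 5 elements.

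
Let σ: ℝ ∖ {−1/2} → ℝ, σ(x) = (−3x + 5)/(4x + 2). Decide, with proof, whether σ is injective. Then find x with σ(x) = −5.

Suppose σ(s) = σ(t). Cross-multiplying: (−3s + 5)(4t + 2) = (−3t + 5)(4s + 2).
Expanding both sides and cancelling the symmetric terms leaves −26·(s − t) = 0. Since −26 ≠ 0, s = t. Thus σ is injective.
Solving σ(x) = −5: cross-multiplying gives −3x + 5 = −5(4x + 2), which rearranges to 17x = −15, so x = −15/17.

-15/17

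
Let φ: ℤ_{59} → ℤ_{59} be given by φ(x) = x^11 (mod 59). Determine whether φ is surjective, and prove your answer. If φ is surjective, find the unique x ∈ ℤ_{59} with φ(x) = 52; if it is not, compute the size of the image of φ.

30

Since 59 is prime, the nonzero elements of ℤ_{59} form a cyclic group of order 58.
As gcd(11, 58) = 1, raising to the 11th power is a bijection on this group: if a^11 ≡ b^11 then (ab^{−1})^11 = 1, and the only element of order dividing gcd(11, 58) = 1 is 1, so a = b.
With φ(0) = 0 this makes φ injective on all of ℤ_{59}, hence bijective (finite equal-size domain and codomain). In particular φ is surjective.
Since φ is surjective, we find the preimage of 52. The inverse of x ↦ x^11 on (ℤ_{59})^× is x ↦ x^37, because 11·37 = 407 = 7·58 + 1 ≡ 1 (mod 58) and x^{58} = 1 for x ≠ 0 (Fermat). So φ⁻¹(52) = 52^37 mod 59.
Repeated squaring mod 59: 52^1 ≡ 52, 52^2 ≡ 52² = 2704 ≡ 49, 52^4 ≡ 49² = 2401 ≡ 41, 52^8 ≡ 41² = 1681 ≡ 29, 52^16 ≡ 29² = 841 ≡ 15, 52^32 ≡ 15² = 225 ≡ 48. Since 37 = 32 + 4 + 1, 52^37 ≡ 48·41·52: 48·41 = 1968 ≡ 21, then 21·52 = 1092 ≡ 30. So 52^37 ≡ 30 (mod 59).
Hence φ⁻¹(52) = 30.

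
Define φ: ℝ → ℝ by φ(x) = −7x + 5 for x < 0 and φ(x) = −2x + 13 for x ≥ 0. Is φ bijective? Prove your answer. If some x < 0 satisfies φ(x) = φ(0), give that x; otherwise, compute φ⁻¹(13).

Both pieces are strictly decreasing (slopes −7 and −2), so each is injective on its own interval.
The left piece maps (−∞, 0) onto (5, ∞); the right piece maps [0, ∞) onto (−∞, 13].
These images overlap. In particular φ(0) = 13 (right piece), and solving −7x + 5 = 13 on the left piece gives x = −8/7 < 0.
So φ(−8/7) = φ(0) with −8/7 ≠ 0, and φ is not injective, hence not bijective. This x = −8/7 is the requested value below 0.

-8/7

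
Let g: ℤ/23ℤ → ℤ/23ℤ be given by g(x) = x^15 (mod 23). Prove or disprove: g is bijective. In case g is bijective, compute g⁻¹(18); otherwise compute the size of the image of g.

Since 23 is prime, the nonzero elements of ℤ/23ℤ form a cyclic group of order 22.
As gcd(15, 22) = 1, raising to the 15th power is a bijection on this group: if x_1^15 ≡ x_2^15 then (x_1x_2^{−1})^15 = 1, and the only element of order dividing gcd(15, 22) = 1 is 1, so x_1 = x_2.
With g(0) = 0 this makes g injective on all of ℤ/23ℤ, hence bijective (finite equal-size domain and codomain). In particular g is bijective.
Since g is bijective, we find the preimage of 18. The inverse of x ↦ x^15 on (ℤ/23ℤ)^× is x ↦ x^3, because 15·3 = 45 = 2·22 + 1 ≡ 1 (mod 22) and x^{22} = 1 for x ≠ 0 (Fermat). So g⁻¹(18) = 18^3 mod 23.
Repeated squaring mod 23: 18^1 ≡ 18, 18^2 ≡ 18² = 324 ≡ 2. Since 3 = 2 + 1, 18^3 ≡ 2·18: 2·18 = 36 ≡ 13. So 18^3 ≡ 13 (mod 23).
Hence g⁻¹(18) = 13.

13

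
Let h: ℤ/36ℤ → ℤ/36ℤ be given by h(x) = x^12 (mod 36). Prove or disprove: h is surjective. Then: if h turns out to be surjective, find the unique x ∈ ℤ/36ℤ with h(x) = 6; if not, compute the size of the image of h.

4

h(2): Repeated squaring mod 36: 2^1 ≡ 2, 2^2 ≡ 2² = 4, 2^4 ≡ 4² = 16, 2^8 ≡ 16² = 256 ≡ 4. Since 12 = 8 + 4, 2^12 ≡ 4·16: 4·16 = 64 ≡ 28. So 2^12 ≡ 28 (mod 36).
h(4): Repeated squaring mod 36: 4^1 ≡ 4, 4^2 ≡ 4² = 16, 4^4 ≡ 16² = 256 ≡ 4, 4^8 ≡ 4² = 16. Since 12 = 8 + 4, 4^12 ≡ 16·4: 16·4 = 64 ≡ 28. So 4^12 ≡ 28 (mod 36).
So h(2) = h(4) = 28 while 2 ≠ 4, so h is not injective.
A non-injective map from the 36-element set ℤ/36ℤ to itself takes at most 35 distinct values, so it cannot be surjective. Hence h is not surjective.
Since h is not surjective, we determine |image(h)|. Computing x^12 mod 36 for each x (by repeated squaring, reducing mod 36 at every step), the values h(0), h(1), …, h(35) are: 0, 1, 28, 9, 28, 1, 0, 1, 28, 9, 28, 1, 0, 1, 28, 9, 28, 1, 0, 1, 28, 9, 28, 1, 0, 1, 28, 9, 28, 1, 0, 1, 28, 9, 28, 1.
The distinct values are {0, 1, 9, 28}; there are 4 of them.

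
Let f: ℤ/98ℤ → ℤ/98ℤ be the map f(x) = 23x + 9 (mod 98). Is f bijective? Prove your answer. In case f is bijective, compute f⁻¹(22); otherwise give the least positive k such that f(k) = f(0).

73

Suppose f(u) = f(v) in ℤ/98ℤ. Then 23u + 9 ≡ 23v + 9 (mod 98), hence 23(u − v) ≡ 0 (mod 98).
Since gcd(23, 98) = 1, 23 is invertible modulo 98, thus u − v ≡ 0 (mod 98), i.e. u = v.
We now compute 23⁻¹ mod 98 explicitly. Euclid's algorithm: 98 = 4·23 + 6, 23 = 3·6 + 5, 6 = 1·5 + 1; back-substituting gives 1 = 81·23 − 19·98, so 23⁻¹ ≡ 81 (mod 98).
For any y ∈ ℤ/98ℤ, x = 81(y − 9) mod 98 satisfies f(x) = 23·81(y − 9) + 9 ≡ y (since 23·81 ≡ 1 mod 98). So every y has a preimage.
Hence f is bijective.
Since f is bijective, we find f⁻¹(22): we need 23x ≡ 22 − 9 ≡ 13 (mod 98). Using 23⁻¹ = 81: x ≡ 81·13 = 1053 = 10·98 + 73, so x = 73.
Check: f(73) = 23·73 + 9 = 1688 = 17·98 + 22 ≡ 22 (mod 98).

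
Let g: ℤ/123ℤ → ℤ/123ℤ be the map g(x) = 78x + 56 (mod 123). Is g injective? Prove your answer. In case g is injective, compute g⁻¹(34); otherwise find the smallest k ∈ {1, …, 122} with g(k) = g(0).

Recall: g is injective if g(s) = g(t) implies s = t.
We have gcd(78, 123) = 3 > 1. Taking s = 0 and t = 41: g(0) = 56 and g(41) = 78·41 + 56 = 3254 ≡ 56 (mod 123).
So g(0) = g(41) while 0 ≠ 41, hence g is not injective.
Since g is not injective, we find the least positive k with g(k) = g(0): this means 78k ≡ 0 (mod 123), i.e. 123 ∣ 78k. Since gcd(78, 123) = 3, dividing through by 3 this holds exactly when 41 ∣ 26k, and as gcd(26, 41) = 1, exactly when 41 ∣ k.
The smallest positive such k is 41.

41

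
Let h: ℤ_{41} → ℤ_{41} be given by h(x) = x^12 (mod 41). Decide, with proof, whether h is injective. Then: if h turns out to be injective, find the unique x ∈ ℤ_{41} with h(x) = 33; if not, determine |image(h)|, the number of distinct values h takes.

11

h(4): Repeated squaring mod 41: 4^1 ≡ 4, 4^2 ≡ 4² = 16, 4^4 ≡ 16² = 256 ≡ 10, 4^8 ≡ 10² = 100 ≡ 18. Since 12 = 8 + 4, 4^12 ≡ 18·10: 18·10 = 180 ≡ 16. So 4^12 ≡ 16 (mod 41).
h(5): Repeated squaring mod 41: 5^1 ≡ 5, 5^2 ≡ 5² = 25, 5^4 ≡ 25² = 625 ≡ 10, 5^8 ≡ 10² = 100 ≡ 18. Since 12 = 8 + 4, 5^12 ≡ 18·10: 18·10 = 180 ≡ 16. So 5^12 ≡ 16 (mod 41).
So h(4) = h(5) = 16 while 4 ≠ 5, thus h is not injective.
Since h is not injective, we determine |image(h)|. Computing x^12 mod 41 for each x (by repeated squaring, reducing mod 41 at every step), the values h(0), h(1), …, h(40) are: 0, 1, 37, 40, 16, 16, 4, 31, 18, 1, 18, 23, 25, 4, 40, 25, 10, 23, 37, 31, 10, 10, 31, 37, 23, 10, 25, 40, 4, 25, 23, 18, 1, 18, 31, 4, 16, 16, 40, 37, 1.
The distinct values are {0, 1, 4, 10, 16, 18, 23, 25, 31, 37, 40}; there are 11 of them.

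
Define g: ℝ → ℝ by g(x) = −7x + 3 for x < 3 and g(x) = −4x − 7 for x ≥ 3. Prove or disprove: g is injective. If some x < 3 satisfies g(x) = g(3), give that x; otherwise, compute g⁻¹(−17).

20/7

Both pieces are strictly decreasing (slopes −7 and −4), so each is injective on its own interval.
The left piece maps (−∞, 3) onto (−18, ∞); the right piece maps [3, ∞) onto (−∞, −19].
These images are disjoint, so no value is attained by both pieces. Thus g is injective.
Because the two images are disjoint, no x < 3 has g(x) = g(3), so we compute g⁻¹(−17): −17 lies in (−18, ∞), so solve −7x + 3 = −17: x = (−17 − 3)/(−7) = 20/7.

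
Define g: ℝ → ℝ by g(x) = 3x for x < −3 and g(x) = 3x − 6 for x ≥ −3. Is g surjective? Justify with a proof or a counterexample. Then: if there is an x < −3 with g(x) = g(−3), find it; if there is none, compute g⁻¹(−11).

Both pieces are strictly increasing (slopes 3 and 3), so each is injective on its own interval.
The left piece maps (−∞, −3) onto (−∞, −9); the right piece maps [−3, ∞) onto [−15, ∞).
The union (−∞, −9) ∪ [−15, ∞) covers ℝ, so g is surjective.
For the follow-up: the images overlap, so an x < −3 with g(x) = g(−3) exists. g(−3) = −15; solving 3x = −15 for x < −3 gives x = (−15 − 0)/3 = −5.

-5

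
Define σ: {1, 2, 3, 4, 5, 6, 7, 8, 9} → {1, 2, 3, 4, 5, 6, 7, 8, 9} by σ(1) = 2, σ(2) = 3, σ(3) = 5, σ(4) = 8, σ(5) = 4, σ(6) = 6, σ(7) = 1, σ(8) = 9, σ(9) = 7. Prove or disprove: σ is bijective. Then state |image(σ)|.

The values 2, 3, 5, 8, 4, 6, 1, 9, 7 are a permutation of {1, 2, 3, 4, 5, 6, 7, 8, 9}: each element appears exactly once.
So σ is injective and surjective, hence bijective.
The image of σ is {1, 2, 3, 4, 5, 6, 7, 8, 9}, which has 9 elements.

9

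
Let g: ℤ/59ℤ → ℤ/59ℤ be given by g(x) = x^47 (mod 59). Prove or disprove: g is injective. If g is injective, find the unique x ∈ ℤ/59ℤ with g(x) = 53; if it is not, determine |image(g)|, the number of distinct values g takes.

Since 59 is prime, the nonzero elements of ℤ/59ℤ form a cyclic group of order 58.
As gcd(47, 58) = 1, raising to the 47th power is a bijection on this group: if s^47 ≡ t^47 then (st^{−1})^47 = 1, and the only element of order dividing gcd(47, 58) = 1 is 1, so s = t.
With g(0) = 0 this makes g injective on all of ℤ/59ℤ, hence bijective (finite equal-size domain and codomain). In particular g is injective.
Since g is injective, we find the preimage of 53. The inverse of x ↦ x^47 on (ℤ/59ℤ)^× is x ↦ x^21, because 47·21 = 987 = 17·58 + 1 ≡ 1 (mod 58) and x^{58} = 1 for x ≠ 0 (Fermat). So g⁻¹(53) = 53^21 mod 59.
Repeated squaring mod 59: 53^1 ≡ 53, 53^2 ≡ 53² = 2809 ≡ 36, 53^4 ≡ 36² = 1296 ≡ 57, 53^8 ≡ 57² = 3249 ≡ 4, 53^16 ≡ 4² = 16. Since 21 = 16 + 4 + 1, 53^21 ≡ 16·57·53: 16·57 = 912 ≡ 27, then 27·53 = 1431 ≡ 15. So 53^21 ≡ 15 (mod 59).
Hence g⁻¹(53) = 15.

15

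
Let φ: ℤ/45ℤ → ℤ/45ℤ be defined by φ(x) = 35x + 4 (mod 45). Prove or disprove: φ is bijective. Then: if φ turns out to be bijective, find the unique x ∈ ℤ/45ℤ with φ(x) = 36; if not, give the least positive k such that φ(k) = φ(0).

We have gcd(35, 45) = 5 > 1. Taking x_1 = 0 and x_2 = 9: φ(0) = 4 and φ(9) = 35·9 + 4 = 319 ≡ 4 (mod 45).
So φ(0) = φ(9) while 0 ≠ 9, hence φ is not injective, hence not bijective.
Since φ is not bijective, we find the least positive k with φ(k) = φ(0): this means 35k ≡ 0 (mod 45), i.e. 45 ∣ 35k. Since gcd(35, 45) = 5, dividing through by 5 this holds exactly when 9 ∣ 7k, and as gcd(7, 9) = 1, exactly when 9 ∣ k.
The smallest positive such k is 9.

9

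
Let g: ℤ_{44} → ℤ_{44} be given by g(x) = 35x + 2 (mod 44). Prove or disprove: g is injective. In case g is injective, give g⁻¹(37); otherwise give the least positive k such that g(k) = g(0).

If g(s) = g(t), then 35s ≡ 35t (mod 44). Because gcd(35, 44) = 1, we may cancel 35 to get s ≡ t (mod 44).
Thus g is injective.
We now compute 35⁻¹ mod 44 explicitly. Euclid's algorithm: 44 = 1·35 + 9, 35 = 3·9 + 8, 9 = 1·8 + 1; back-substituting gives 1 = 39·35 − 31·44, so 35⁻¹ ≡ 39 (mod 44).
Since g is injective, we compute g⁻¹(37): solve 35x + 2 ≡ 37 (mod 44), i.e. 35x ≡ 35 (mod 44).
Multiplying by 35⁻¹ = 39 gives x ≡ 39·35 = 1365 = 31·44 + 1 ≡ 1 (mod 44).
Check: g(1) = 35·1 + 2 = 37 ≡ 37 (mod 44).

1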